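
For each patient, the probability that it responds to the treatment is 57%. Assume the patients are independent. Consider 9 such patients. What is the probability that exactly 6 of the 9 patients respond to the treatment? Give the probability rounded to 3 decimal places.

0.229

X ~ Binomial(n=9, p=0.57).
P(X=6) = C(9,6) · p^6 · (1−p)^3
= 84 · 0.034296 · 0.079507 = 0.22905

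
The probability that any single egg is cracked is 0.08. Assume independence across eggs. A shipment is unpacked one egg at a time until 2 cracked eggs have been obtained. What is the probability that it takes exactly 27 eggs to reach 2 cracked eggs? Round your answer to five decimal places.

Y = trial on which the second success occurs; negative binomial, r=2, p=0.08.
P(Y=27) = C(26,1) · p^2 · (1−p)^25
= 26 · 0.0064 · 0.12436 = 0.0206942

0.02069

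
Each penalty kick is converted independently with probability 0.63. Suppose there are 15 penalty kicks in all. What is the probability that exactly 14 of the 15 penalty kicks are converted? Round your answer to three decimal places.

0.009

X ~ Binomial(n=15, p=0.63).
P(X=14) = C(15,14) · p^14 · (1−p)^1
= 15 · 0.0015516 · 0.37 = 0.00861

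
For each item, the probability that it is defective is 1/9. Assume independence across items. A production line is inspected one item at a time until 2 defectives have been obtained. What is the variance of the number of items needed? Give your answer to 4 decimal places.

Y = total items until the second success; negative binomial with r=2, p=0.111111.
Var(Y) = r(1−p)/p² = 2·0.888889 / 0.111111² = 144.000000

144.0000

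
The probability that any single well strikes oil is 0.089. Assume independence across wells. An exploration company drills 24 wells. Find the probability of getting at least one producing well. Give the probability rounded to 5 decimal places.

0.89323

P(at least one) = 1 − P(none) = 1 − (1 − 0.089)^24
= 1 − 0.1067680 = 0.8932320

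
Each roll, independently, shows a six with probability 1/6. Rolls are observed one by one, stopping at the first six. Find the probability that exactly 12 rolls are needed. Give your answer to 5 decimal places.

Geometric (trials to first success), p = 0.166667.
P(Y = 12) = (1−p)^11 · p = 0.13459 · 0.166667 = 0.0224313

0.02243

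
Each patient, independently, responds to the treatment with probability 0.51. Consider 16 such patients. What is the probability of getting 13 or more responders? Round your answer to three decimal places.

X ~ Binomial(16, 0.51); P(X ≥ 13) = Σ C(16,k) p^k (1−p)^(16−k) over k:
  k=13: C(16,13)·0.51^13·0.49^3 = 0.01040
  k=14: C(16,14)·0.51^14·0.49^2 = 0.00232
  k=15: C(16,15)·0.51^15·0.49^1 = 0.00032
  k=16: C(16,16)·0.51^16·0.49^0 = 0.00002
Total = 0.01307

0.013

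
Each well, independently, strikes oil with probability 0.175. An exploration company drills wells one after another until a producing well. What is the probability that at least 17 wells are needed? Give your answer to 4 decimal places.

Y = number of wells to the first success; geometric, p = 0.175.
P(Y > 16) = P(first 16 all fail) = (1−p)^16 = 0.046054

0.0461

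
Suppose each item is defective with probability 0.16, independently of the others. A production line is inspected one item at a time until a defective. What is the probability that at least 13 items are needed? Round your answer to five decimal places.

Y = number of items to the first success; geometric, p = 0.16.
P(Y > 12) = P(first 12 all fail) = (1−p)^12 = 0.1234103

0.12341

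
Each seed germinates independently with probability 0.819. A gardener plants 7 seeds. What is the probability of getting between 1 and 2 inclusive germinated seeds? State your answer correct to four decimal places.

0.0029

X ~ Binomial(7, 0.819); P(1 ≤ X ≤ 2) = Σ C(7,k) p^k (1−p)^(7−k) over k:
  k=1: C(7,1)·0.819^1·0.181^6 = 0.000202
  k=2: C(7,2)·0.819^2·0.181^5 = 0.002736
Total = 0.002938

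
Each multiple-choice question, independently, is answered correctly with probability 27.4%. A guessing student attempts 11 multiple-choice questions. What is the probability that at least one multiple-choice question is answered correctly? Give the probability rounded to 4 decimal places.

P(at least one) = 1 − P(none) = 1 − (1 − 0.274)^11
= 1 − 0.029533 = 0.970467

0.9705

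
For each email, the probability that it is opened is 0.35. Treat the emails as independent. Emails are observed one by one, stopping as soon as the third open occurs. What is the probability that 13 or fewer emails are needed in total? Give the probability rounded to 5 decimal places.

Finishing within 13 emails ⇔ at least 3 successes in the first 13. With X ~ Binomial(13, 0.35), P(Y ≤ 13) = 1 − P(X ≤ 2).
  k=0: C(13,0)·0.35^0·0.65^13 = 0.0036972
  k=1: C(13,1)·0.35^1·0.65^12 = 0.0258804
  k=2: C(13,2)·0.35^2·0.65^11 = 0.0836137
1 − 0.1131914 = 0.8868086

0.88681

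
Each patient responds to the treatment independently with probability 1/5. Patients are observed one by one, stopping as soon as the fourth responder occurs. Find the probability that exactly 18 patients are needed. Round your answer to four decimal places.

Y = trial on which the fourth success occurs; negative binomial, r=4, p=0.20.
P(Y=18) = C(17,3) · p^4 · (1−p)^14
= 680 · 0.0016 · 0.04398 = 0.047851

0.0479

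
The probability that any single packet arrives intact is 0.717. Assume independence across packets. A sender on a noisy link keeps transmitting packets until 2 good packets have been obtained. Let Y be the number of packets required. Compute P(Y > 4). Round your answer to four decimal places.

0.0714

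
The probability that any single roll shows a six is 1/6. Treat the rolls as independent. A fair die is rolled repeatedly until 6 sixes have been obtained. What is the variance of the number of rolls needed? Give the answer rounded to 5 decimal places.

Y = total rolls until the sixth success; negative binomial with r=6, p=0.166667.
Var(Y) = r(1−p)/p² = 6·0.833333 / 0.166667² = 180.0000000

180.00000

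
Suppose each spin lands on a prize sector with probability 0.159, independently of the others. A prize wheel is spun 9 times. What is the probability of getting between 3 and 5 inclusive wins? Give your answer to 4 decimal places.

X ~ Binomial(9, 0.159); P(3 ≤ X ≤ 5) = Σ C(9,k) p^k (1−p)^(9−k) over k:
  k=3: C(9,3)·0.159^3·0.841^6 = 0.119467
  k=4: C(9,4)·0.159^4·0.841^5 = 0.033880
  k=5: C(9,5)·0.159^5·0.841^4 = 0.006405
Total = 0.159752

0.1598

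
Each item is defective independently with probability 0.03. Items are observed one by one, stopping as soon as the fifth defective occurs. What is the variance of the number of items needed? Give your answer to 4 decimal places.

Y = total items until the fifth success; negative binomial with r=5, p=0.03.
Var(Y) = r(1−p)/p² = 5·0.97 / 0.03² = 5388.888889

5388.8889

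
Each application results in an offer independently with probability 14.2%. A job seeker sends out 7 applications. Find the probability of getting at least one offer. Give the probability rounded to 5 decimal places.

0.65770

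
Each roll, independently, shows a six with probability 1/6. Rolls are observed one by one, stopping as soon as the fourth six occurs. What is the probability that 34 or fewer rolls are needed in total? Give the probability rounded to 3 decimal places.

Finishing within 34 rolls ⇔ at least 4 successes in the first 34. With X ~ Binomial(34, 0.166667), P(Y ≤ 34) = 1 − P(X ≤ 3).
  k=0: C(34,0)·0.166667^0·0.833333^34 = 0.00203
  k=1: C(34,1)·0.166667^1·0.833333^33 = 0.01381
  k=2: C(34,2)·0.166667^2·0.833333^32 = 0.04559
  k=3: C(34,3)·0.166667^3·0.833333^31 = 0.09726
1 − 0.15869 = 0.84131

0.841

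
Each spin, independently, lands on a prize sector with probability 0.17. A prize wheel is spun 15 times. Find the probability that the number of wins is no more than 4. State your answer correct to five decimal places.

X ~ Binomial(15, 0.17); P(X ≤ 4) = Σ C(15,k) p^k (1−p)^(15−k) over k:
  k=0: C(15,0)·0.17^0·0.83^15 = 0.0611183
  k=1: C(15,1)·0.17^1·0.83^14 = 0.1877731
  k=2: C(15,2)·0.17^2·0.83^13 = 0.2692169
  k=3: C(15,3)·0.17^3·0.83^12 = 0.2389435
  k=4: C(15,4)·0.17^4·0.83^11 = 0.1468207
Total = 0.9038726

0.90387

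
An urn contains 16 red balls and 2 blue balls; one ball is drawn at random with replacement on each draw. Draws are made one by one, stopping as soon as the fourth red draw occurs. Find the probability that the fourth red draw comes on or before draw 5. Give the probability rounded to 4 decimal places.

Finishing within 5 draws ⇔ at least 4 successes in the first 5. With X ~ Binomial(5, 0.888889), P(Y ≤ 5) = 1 − P(X ≤ 3).
  k=0: C(5,0)·0.888889^0·0.111111^5 = 0.000017
  k=1: C(5,1)·0.888889^1·0.111111^4 = 0.000677
  k=2: C(5,2)·0.888889^2·0.111111^3 = 0.010838
  k=3: C(5,3)·0.888889^3·0.111111^2 = 0.086708
1 − 0.098240 = 0.901760

0.9018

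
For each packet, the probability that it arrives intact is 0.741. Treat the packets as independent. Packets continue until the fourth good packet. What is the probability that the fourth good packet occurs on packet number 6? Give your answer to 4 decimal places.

Y = trial on which the fourth success occurs; negative binomial, r=4, p=0.741.
P(Y=6) = C(5,3) · p^4 · (1−p)^2
= 10 · 0.30149 · 0.067081 = 0.202242

0.2022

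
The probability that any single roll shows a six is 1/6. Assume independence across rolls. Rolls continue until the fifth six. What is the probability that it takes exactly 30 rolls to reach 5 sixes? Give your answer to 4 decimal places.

0.0320

Y = trial on which the fifth success occurs; negative binomial, r=5, p=0.166667.
P(Y=30) = C(29,4) · p^5 · (1−p)^25
= 23751 · 0.0001286 · 0.010483 = 0.032018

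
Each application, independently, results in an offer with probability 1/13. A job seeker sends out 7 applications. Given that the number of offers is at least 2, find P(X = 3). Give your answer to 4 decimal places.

0.1207

X ~ Binomial(7, 0.076923). Want P(X=3 | X≥2) = P(X=3) / P(X≥2).
P(X=3) = C(7,3)·0.076923^3·0.923077^4 = 0.011566
P(X≥2) = 1 − 0.571038 − 0.333106 = 0.095856
Ratio = 0.011566 / 0.095856 = 0.120662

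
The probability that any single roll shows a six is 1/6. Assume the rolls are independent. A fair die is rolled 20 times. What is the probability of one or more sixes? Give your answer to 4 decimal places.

0.9739

P(at least one) = 1 − P(none) = 1 − (1 − 0.166667)^20
= 1 − 0.026084 = 0.973916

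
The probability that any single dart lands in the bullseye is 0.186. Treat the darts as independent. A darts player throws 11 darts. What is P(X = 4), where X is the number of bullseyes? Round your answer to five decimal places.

X ~ Binomial(n=11, p=0.186).
P(X=4) = C(11,4) · p^4 · (1−p)^7
= 330 · 0.0011969 · 0.23679 = 0.0935269

0.09353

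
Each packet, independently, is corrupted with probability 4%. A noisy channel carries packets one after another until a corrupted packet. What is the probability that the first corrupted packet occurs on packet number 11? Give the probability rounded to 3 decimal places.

0.027

Geometric (trials to first success), p = 0.04.
P(Y = 11) = (1−p)^10 · p = 0.66483 · 0.04 = 0.02659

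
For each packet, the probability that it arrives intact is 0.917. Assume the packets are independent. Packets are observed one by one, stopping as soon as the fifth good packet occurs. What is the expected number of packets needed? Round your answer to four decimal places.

Y = total packets until the fifth success; negative binomial with r=5, p=0.917.
E[Y] = r / p = 5 / 0.917 = 5.452563

5.4526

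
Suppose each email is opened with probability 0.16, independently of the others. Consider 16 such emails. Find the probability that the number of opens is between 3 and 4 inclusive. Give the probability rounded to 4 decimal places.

X ~ Binomial(16, 0.16); P(3 ≤ X ≤ 4) = Σ C(16,k) p^k (1−p)^(16−k) over k:
  k=3: C(16,3)·0.16^3·0.84^13 = 0.237782
  k=4: C(16,4)·0.16^4·0.84^12 = 0.147198
Total = 0.384980

0.3850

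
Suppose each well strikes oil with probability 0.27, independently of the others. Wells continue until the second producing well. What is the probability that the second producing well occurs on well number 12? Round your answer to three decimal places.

Y = trial on which the second success occurs; negative binomial, r=2, p=0.27.
P(Y=12) = C(11,1) · p^2 · (1−p)^10
= 11 · 0.0729 · 0.042976 = 0.03446

0.034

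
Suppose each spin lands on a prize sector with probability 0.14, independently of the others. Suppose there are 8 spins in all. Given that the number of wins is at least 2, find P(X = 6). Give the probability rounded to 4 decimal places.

X ~ Binomial(8, 0.14). Want P(X=6 | X≥2) = P(X=6) / P(X≥2).
P(X=6) = C(8,6)·0.14^6·0.86^2 = 0.000156
P(X≥2) = 1 − 0.299218 − 0.389679 = 0.311103
Ratio = 0.000156 / 0.311103 = 0.000501

0.0005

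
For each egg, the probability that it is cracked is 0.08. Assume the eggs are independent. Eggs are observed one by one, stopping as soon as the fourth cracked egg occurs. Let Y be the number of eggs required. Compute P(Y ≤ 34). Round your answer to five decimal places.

0.28755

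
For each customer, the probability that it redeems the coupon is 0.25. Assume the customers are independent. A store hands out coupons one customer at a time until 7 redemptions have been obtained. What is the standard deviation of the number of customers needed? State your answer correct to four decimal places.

Y = total customers until the seventh success; negative binomial with r=7, p=0.25.
SD(Y) = √[r(1−p)/p²] = √(84.000000) = 9.165151

9.1652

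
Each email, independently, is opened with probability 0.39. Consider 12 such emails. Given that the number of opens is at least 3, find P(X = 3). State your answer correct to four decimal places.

0.1686

X ~ Binomial(12, 0.39). Want P(X=3 | X≥3) = P(X=3) / P(X≥3).
P(X=3) = C(12,3)·0.39^3·0.61^9 = 0.152611
P(X≥3) = 1 − 0.002654 − 0.020365 − 0.071610 = 0.905371
Ratio = 0.152611 / 0.905371 = 0.168561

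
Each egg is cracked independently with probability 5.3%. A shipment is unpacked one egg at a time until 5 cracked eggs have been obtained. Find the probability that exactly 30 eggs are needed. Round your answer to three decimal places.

0.003

Y = trial on which the fifth success occurs; negative binomial, r=5, p=0.053.
P(Y=30) = C(29,4) · p^5 · (1−p)^25
= 23751 · 4.182e-07 · 0.2563 = 0.00255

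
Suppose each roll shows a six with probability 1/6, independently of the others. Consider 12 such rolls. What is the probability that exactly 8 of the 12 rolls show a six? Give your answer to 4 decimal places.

X ~ Binomial(n=12, p=0.166667).
P(X=8) = C(12,8) · p^8 · (1−p)^4
= 495 · 5.9537e-07 · 0.48225 = 0.000142

0.0001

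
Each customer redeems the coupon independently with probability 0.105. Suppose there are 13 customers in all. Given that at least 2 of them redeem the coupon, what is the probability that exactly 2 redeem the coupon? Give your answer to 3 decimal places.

0.630

X ~ Binomial(13, 0.105). Want P(X=2 | X≥2) = P(X=2) / P(X≥2).
P(X=2) = C(13,2)·0.105^2·0.895^11 = 0.25382
P(X≥2) = 1 − 0.23643 − 0.36059 = 0.40299
Ratio = 0.25382 / 0.40299 = 0.62985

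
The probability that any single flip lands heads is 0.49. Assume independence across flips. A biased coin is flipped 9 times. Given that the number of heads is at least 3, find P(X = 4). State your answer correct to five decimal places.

X ~ Binomial(9, 0.49). Want P(X=4 | X≥3) = P(X=4) / P(X≥3).
P(X=4) = C(9,4)·0.49^4·0.51^5 = 0.2506142
P(X≥3) = 1 − 0.0023342 − 0.0201837 − 0.0775686 = 0.8999136
Ratio = 0.2506142 / 0.8999136 = 0.2784870

0.27849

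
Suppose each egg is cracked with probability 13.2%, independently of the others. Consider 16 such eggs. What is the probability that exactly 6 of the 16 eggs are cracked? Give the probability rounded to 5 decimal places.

X ~ Binomial(n=16, p=0.132).
P(X=6) = C(16,6) · p^6 · (1−p)^10
= 8008 · 5.2899e-06 · 0.24277 = 0.0102841

0.01028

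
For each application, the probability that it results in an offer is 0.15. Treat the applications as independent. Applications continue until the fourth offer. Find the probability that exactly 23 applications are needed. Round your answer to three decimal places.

0.036

Y = trial on which the fourth success occurs; negative binomial, r=4, p=0.15.
P(Y=23) = C(22,3) · p^4 · (1−p)^19
= 1540 · 0.00050625 · 0.045599 = 0.03555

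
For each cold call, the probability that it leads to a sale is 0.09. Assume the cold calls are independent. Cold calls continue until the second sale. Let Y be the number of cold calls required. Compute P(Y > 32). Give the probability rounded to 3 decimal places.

Needing more than 32 cold calls ⇔ fewer than 2 successes in the first 32. With X ~ Binomial(32, 0.09), P(Y > 32) = P(X ≤ 1).
  k=0: C(32,0)·0.09^0·0.91^32 = 0.04890
  k=1: C(32,1)·0.09^1·0.91^31 = 0.15477
P(X ≤ 1) = 0.20367

0.204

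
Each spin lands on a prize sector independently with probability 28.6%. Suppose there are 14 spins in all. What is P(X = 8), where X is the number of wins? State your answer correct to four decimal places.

0.0178

X ~ Binomial(n=14, p=0.286).
P(X=8) = C(14,8) · p^8 · (1−p)^6
= 3003 · 4.4764e-05 · 0.13249 = 0.017810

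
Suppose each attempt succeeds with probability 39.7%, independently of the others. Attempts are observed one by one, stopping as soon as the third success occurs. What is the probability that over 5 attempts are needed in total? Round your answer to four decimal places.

0.6877

Needing more than 5 attempts ⇔ fewer than 3 successes in the first 5. With X ~ Binomial(5, 0.397), P(Y > 5) = P(X ≤ 2).
  k=0: C(5,0)·0.397^0·0.603^5 = 0.079724
  k=1: C(5,1)·0.397^1·0.603^4 = 0.262440
  k=2: C(5,2)·0.397^2·0.603^3 = 0.345568
P(X ≤ 2) = 0.687731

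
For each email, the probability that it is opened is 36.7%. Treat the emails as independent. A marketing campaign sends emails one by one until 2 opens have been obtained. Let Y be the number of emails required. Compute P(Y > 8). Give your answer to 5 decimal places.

0.14534

Needing more than 8 emails ⇔ fewer than 2 successes in the first 8. With X ~ Binomial(8, 0.367), P(Y > 8) = P(X ≤ 1).
  k=0: C(8,0)·0.367^0·0.633^8 = 0.0257768
  k=1: C(8,1)·0.367^1·0.633^7 = 0.1195589
P(X ≤ 1) = 0.1453358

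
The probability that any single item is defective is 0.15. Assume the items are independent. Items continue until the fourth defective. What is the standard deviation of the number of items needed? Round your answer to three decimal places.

Y = total items until the fourth success; negative binomial with r=4, p=0.15.
SD(Y) = √[r(1−p)/p²] = √(151.11111) = 12.29273

12.293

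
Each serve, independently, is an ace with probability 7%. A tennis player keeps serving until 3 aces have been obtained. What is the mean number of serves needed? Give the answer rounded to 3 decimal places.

Y = total serves until the third success; negative binomial with r=3, p=0.07.
E[Y] = r / p = 3 / 0.07 = 42.85714

42.857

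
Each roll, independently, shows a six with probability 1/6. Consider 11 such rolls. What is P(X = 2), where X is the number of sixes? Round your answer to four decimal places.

0.2961

X ~ Binomial(n=11, p=0.166667).
P(X=2) = C(11,2) · p^2 · (1−p)^9
= 55 · 0.027778 · 0.19381 = 0.296094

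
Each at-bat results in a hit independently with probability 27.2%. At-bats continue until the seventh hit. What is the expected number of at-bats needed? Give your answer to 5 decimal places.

25.73529

Y = total at-bats until the seventh success; negative binomial with r=7, p=0.272.
E[Y] = r / p = 7 / 0.272 = 25.7352941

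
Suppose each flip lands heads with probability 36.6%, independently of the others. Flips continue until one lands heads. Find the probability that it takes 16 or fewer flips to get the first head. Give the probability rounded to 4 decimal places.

Y = number of flips to the first success; geometric, p = 0.366.
P(Y ≤ 16) = 1 − (1−p)^16 = 1 − 0.000681 = 0.999319

0.9993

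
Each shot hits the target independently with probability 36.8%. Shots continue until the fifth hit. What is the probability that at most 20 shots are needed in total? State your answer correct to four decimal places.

0.9112

Finishing within 20 shots ⇔ at least 5 successes in the first 20. With X ~ Binomial(20, 0.368), P(Y ≤ 20) = 1 − P(X ≤ 4).
  k=0: C(20,0)·0.368^0·0.632^20 = 0.000103
  k=1: C(20,1)·0.368^1·0.632^19 = 0.001204
  k=2: C(20,2)·0.368^2·0.632^18 = 0.006658
  k=3: C(20,3)·0.368^3·0.632^17 = 0.023262
  k=4: C(20,4)·0.368^4·0.632^16 = 0.057565
1 − 0.088792 = 0.911208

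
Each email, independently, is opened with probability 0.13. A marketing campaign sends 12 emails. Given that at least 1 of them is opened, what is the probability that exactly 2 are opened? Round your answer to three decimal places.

X ~ Binomial(12, 0.13). Want P(X=2 | X≥1) = P(X=2) / P(X≥1).
P(X=2) = C(12,2)·0.13^2·0.87^10 = 0.27709
P(X≥1) = 1 − 0.18803 = 0.81197
Ratio = 0.27709 / 0.81197 = 0.34126

0.341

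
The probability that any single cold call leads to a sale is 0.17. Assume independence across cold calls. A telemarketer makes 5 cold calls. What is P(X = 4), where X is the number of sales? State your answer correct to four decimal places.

X ~ Binomial(n=5, p=0.17).
P(X=4) = C(5,4) · p^4 · (1−p)^1
= 5 · 0.00083521 · 0.83 = 0.003466

0.0035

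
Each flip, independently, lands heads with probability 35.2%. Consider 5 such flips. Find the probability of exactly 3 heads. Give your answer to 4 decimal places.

0.1831

X ~ Binomial(n=5, p=0.352).
P(X=3) = C(5,3) · p^3 · (1−p)^2
= 10 · 0.043614 · 0.4199 = 0.183138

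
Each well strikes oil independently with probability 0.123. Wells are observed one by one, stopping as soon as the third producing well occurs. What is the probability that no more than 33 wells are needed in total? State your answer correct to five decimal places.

0.78938

Finishing within 33 wells ⇔ at least 3 successes in the first 33. With X ~ Binomial(33, 0.123), P(Y ≤ 33) = 1 − P(X ≤ 2).
  k=0: C(33,0)·0.123^0·0.877^33 = 0.0131518
  k=1: C(33,1)·0.123^1·0.877^32 = 0.0608704
  k=2: C(33,2)·0.123^2·0.877^31 = 0.1365940
1 − 0.2106162 = 0.7893838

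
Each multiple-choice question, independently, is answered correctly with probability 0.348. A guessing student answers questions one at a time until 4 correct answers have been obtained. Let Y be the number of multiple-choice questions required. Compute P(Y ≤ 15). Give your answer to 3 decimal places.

0.823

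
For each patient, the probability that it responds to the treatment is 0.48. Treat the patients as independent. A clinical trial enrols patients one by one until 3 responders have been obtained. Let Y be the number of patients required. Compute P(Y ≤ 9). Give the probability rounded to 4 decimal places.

Finishing within 9 patients ⇔ at least 3 successes in the first 9. With X ~ Binomial(9, 0.48), P(Y ≤ 9) = 1 − P(X ≤ 2).
  k=0: C(9,0)·0.48^0·0.52^9 = 0.002780
  k=1: C(9,1)·0.48^1·0.52^8 = 0.023095
  k=2: C(9,2)·0.48^2·0.52^7 = 0.085272
1 − 0.111147 = 0.888853

0.8889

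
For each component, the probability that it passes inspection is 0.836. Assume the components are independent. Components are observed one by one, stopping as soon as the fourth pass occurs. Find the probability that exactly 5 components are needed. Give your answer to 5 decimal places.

0.32043

Y = trial on which the fourth success occurs; negative binomial, r=4, p=0.836.
P(Y=5) = C(4,3) · p^4 · (1−p)^1
= 4 · 0.48846 · 0.164 = 0.3204269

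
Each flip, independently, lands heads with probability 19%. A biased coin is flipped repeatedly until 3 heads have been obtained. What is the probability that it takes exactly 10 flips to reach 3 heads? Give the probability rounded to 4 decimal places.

Y = trial on which the third success occurs; negative binomial, r=3, p=0.19.
P(Y=10) = C(9,2) · p^3 · (1−p)^7
= 36 · 0.006859 · 0.22877 = 0.056488

0.0565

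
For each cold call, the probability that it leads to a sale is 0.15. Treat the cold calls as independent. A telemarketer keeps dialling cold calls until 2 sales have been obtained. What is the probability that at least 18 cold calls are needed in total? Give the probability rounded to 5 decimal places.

0.25245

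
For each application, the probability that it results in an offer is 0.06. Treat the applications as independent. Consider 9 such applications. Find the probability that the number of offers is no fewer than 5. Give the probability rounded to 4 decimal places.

0.0001

X ~ Binomial(9, 0.06); P(X ≥ 5) = Σ C(9,k) p^k (1−p)^(9−k) over k:
  k=5: C(9,5)·0.06^5·0.94^4 = 0.000076
  k=6: C(9,6)·0.06^6·0.94^3 = 0.000003
  k=7: C(9,7)·0.06^7·0.94^2 = 0.000000
  k=8: C(9,8)·0.06^8·0.94^1 = 0.000000
  k=9: C(9,9)·0.06^9·0.94^0 = 0.000000
Total = 0.000080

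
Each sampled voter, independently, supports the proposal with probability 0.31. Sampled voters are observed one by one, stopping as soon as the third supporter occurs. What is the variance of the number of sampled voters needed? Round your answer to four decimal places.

21.5401

Y = total sampled voters until the third success; negative binomial with r=3, p=0.31.
Var(Y) = r(1−p)/p² = 3·0.69 / 0.31² = 21.540062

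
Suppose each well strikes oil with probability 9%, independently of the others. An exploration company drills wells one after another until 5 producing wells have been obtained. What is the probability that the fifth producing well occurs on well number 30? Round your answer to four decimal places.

0.0133

Y = trial on which the fifth success occurs; negative binomial, r=5, p=0.09.
P(Y=30) = C(29,4) · p^5 · (1−p)^25
= 23751 · 5.9049e-06 · 0.094631 = 0.013272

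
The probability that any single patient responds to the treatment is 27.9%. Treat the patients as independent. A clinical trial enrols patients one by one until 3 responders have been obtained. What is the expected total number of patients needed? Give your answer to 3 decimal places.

10.753

Y = total patients until the third success; negative binomial with r=3, p=0.279.
E[Y] = r / p = 3 / 0.279 = 10.75269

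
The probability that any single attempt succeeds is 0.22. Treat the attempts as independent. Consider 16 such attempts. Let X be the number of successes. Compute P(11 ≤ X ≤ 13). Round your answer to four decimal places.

X ~ Binomial(16, 0.22); P(11 ≤ X ≤ 13) = Σ C(16,k) p^k (1−p)^(16−k) over k:
  k=11: C(16,11)·0.22^11·0.78^5 = 0.000074
  k=12: C(16,12)·0.22^12·0.78^4 = 0.000009
  k=13: C(16,13)·0.22^13·0.78^3 = 0.000001
Total = 0.000083

0.0001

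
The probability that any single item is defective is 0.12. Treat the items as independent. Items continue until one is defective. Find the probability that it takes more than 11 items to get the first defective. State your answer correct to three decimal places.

0.245

Y = number of items to the first success; geometric, p = 0.12.
P(Y > 11) = P(first 11 all fail) = (1−p)^11 = 0.24508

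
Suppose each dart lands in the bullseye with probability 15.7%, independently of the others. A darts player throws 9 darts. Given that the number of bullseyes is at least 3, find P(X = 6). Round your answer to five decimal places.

0.00483

X ~ Binomial(9, 0.157). Want P(X=6 | X≥3) = P(X=6) / P(X≥3).
P(X=6) = C(9,6)·0.157^6·0.843^3 = 0.0007536
P(X≥3) = 1 − 0.2150048 − 0.3603817 − 0.2684694 = 0.1561440
Ratio = 0.0007536 / 0.1561440 = 0.0048265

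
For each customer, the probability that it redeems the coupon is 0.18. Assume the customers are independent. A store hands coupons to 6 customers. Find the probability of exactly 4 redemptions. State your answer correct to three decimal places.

X ~ Binomial(n=6, p=0.18).
P(X=4) = C(6,4) · p^4 · (1−p)^2
= 15 · 0.0010498 · 0.6724 = 0.01059

0.011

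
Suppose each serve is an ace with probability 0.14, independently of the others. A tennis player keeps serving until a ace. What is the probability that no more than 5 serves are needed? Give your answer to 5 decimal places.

Y = number of serves to the first success; geometric, p = 0.14.
P(Y ≤ 5) = 1 − (1−p)^5 = 1 − 0.4704270 = 0.5295730

0.52957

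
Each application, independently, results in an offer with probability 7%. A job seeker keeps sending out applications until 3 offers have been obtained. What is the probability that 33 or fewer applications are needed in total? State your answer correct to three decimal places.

Finishing within 33 applications ⇔ at least 3 successes in the first 33. With X ~ Binomial(33, 0.07), P(Y ≤ 33) = 1 − P(X ≤ 2).
  k=0: C(33,0)·0.07^0·0.93^33 = 0.09119
  k=1: C(33,1)·0.07^1·0.93^32 = 0.22650
  k=2: C(33,2)·0.07^2·0.93^31 = 0.27277
1 − 0.59046 = 0.40954

0.410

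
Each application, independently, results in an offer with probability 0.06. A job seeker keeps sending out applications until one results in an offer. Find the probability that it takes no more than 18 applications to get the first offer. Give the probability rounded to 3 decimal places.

0.672

Y = number of applications to the first success; geometric, p = 0.06.
P(Y ≤ 18) = 1 − (1−p)^18 = 1 − 0.32832 = 0.67168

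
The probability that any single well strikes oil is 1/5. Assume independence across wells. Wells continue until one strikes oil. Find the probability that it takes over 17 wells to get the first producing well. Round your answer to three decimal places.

Y = number of wells to the first success; geometric, p = 0.20.
P(Y > 17) = P(first 17 all fail) = (1−p)^17 = 0.02252

0.023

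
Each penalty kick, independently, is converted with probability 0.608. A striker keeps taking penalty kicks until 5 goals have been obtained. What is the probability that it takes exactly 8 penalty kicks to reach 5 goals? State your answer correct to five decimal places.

Y = trial on which the fifth success occurs; negative binomial, r=5, p=0.608.
P(Y=8) = C(7,4) · p^5 · (1−p)^3
= 35 · 0.083084 · 0.060236 = 0.1751637

0.17516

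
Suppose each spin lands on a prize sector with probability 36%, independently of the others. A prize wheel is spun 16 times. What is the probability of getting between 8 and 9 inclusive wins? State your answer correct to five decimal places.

X ~ Binomial(16, 0.36); P(8 ≤ X ≤ 9) = Σ C(16,k) p^k (1−p)^(16−k) over k:
  k=8: C(16,8)·0.36^8·0.64^8 = 0.1021970
  k=9: C(16,9)·0.36^9·0.64^7 = 0.0510985
Total = 0.1532956

0.15330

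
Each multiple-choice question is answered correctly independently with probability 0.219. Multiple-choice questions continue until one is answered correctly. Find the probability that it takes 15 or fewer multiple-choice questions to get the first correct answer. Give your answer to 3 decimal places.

Y = number of multiple-choice questions to the first success; geometric, p = 0.219.
P(Y ≤ 15) = 1 − (1−p)^15 = 1 − 0.02453 = 0.97547

0.975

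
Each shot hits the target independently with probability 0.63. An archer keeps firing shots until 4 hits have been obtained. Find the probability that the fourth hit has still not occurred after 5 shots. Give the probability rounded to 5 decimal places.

0.60933

Needing more than 5 shots ⇔ fewer than 4 successes in the first 5. With X ~ Binomial(5, 0.63), P(Y > 5) = P(X ≤ 3).
  k=0: C(5,0)·0.63^0·0.37^5 = 0.0069344
  k=1: C(5,1)·0.63^1·0.37^4 = 0.0590361
  k=2: C(5,2)·0.63^2·0.37^3 = 0.2010418
  k=3: C(5,3)·0.63^3·0.37^2 = 0.3423143
P(X ≤ 3) = 0.6093266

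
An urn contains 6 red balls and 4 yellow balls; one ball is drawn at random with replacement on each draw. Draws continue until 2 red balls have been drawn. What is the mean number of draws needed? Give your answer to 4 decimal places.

3.3333

Y = total draws until the second success; negative binomial with r=2, p=0.60.
E[Y] = r / p = 2 / 0.60 = 3.333333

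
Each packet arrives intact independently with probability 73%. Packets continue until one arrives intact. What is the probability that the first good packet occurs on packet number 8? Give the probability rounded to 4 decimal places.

0.0001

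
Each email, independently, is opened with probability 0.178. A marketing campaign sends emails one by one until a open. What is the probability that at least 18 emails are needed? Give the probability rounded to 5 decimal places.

Y = number of emails to the first success; geometric, p = 0.178.
P(Y > 17) = P(first 17 all fail) = (1−p)^17 = 0.0357126

0.03571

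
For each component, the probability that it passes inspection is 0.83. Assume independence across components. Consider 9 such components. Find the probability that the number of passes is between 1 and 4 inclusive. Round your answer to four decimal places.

0.0098

X ~ Binomial(9, 0.83); P(1 ≤ X ≤ 4) = Σ C(9,k) p^k (1−p)^(9−k) over k:
  k=1: C(9,1)·0.83^1·0.17^8 = 0.000005
  k=2: C(9,2)·0.83^2·0.17^7 = 0.000102
  k=3: C(9,3)·0.83^3·0.17^6 = 0.001159
  k=4: C(9,4)·0.83^4·0.17^5 = 0.008490
Total = 0.009757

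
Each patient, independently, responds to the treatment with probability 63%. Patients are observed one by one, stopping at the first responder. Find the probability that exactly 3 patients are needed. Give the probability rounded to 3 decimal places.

0.086

Geometric (trials to first success), p = 0.63.
P(Y = 3) = (1−p)^2 · p = 0.1369 · 0.63 = 0.08625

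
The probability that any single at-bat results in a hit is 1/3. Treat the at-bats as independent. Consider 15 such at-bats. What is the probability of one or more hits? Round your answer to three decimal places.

P(at least one) = 1 − P(none) = 1 − (1 − 0.333333)^15
= 1 − 0.00228 = 0.99772

0.998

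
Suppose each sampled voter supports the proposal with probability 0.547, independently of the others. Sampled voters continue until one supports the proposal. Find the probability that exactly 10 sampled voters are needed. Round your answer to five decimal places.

Geometric (trials to first success), p = 0.547.
P(Y = 10) = (1−p)^9 · p = 0.00080331 · 0.547 = 0.0004394

0.00044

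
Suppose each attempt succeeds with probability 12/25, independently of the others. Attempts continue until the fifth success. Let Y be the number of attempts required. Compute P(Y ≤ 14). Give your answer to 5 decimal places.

Finishing within 14 attempts ⇔ at least 5 successes in the first 14. With X ~ Binomial(14, 0.48), P(Y ≤ 14) = 1 − P(X ≤ 4).
  k=0: C(14,0)·0.48^0·0.52^14 = 0.0001057
  k=1: C(14,1)·0.48^1·0.52^13 = 0.0013659
  k=2: C(14,2)·0.48^2·0.52^12 = 0.0081953
  k=3: C(14,3)·0.48^3·0.52^11 = 0.0302595
  k=4: C(14,4)·0.48^4·0.52^10 = 0.0768126
1 − 0.1167390 = 0.8832610

0.88326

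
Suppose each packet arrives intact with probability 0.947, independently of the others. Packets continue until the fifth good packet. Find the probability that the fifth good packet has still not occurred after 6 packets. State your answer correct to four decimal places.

Needing more than 6 packets ⇔ fewer than 5 successes in the first 6. With X ~ Binomial(6, 0.947), P(Y > 6) = P(X ≤ 4).
  k=0: C(6,0)·0.947^0·0.053^6 = 0.000000
  k=1: C(6,1)·0.947^1·0.053^5 = 0.000002
  k=2: C(6,2)·0.947^2·0.053^4 = 0.000106
  k=3: C(6,3)·0.947^3·0.053^3 = 0.002529
  k=4: C(6,4)·0.947^4·0.053^2 = 0.033888
P(X ≤ 4) = 0.036525

0.0365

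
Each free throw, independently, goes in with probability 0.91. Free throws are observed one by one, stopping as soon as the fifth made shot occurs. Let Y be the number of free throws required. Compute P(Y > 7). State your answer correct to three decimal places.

Needing more than 7 free throws ⇔ fewer than 5 successes in the first 7. With X ~ Binomial(7, 0.91), P(Y > 7) = P(X ≤ 4).
  k=0: C(7,0)·0.91^0·0.09^7 = 0.00000
  k=1: C(7,1)·0.91^1·0.09^6 = 0.00000
  k=2: C(7,2)·0.91^2·0.09^5 = 0.00010
  k=3: C(7,3)·0.91^3·0.09^4 = 0.00173
  k=4: C(7,4)·0.91^4·0.09^3 = 0.01750
P(X ≤ 4) = 0.01933

0.019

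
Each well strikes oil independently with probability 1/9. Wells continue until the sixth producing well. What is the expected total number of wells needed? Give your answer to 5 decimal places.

54.00000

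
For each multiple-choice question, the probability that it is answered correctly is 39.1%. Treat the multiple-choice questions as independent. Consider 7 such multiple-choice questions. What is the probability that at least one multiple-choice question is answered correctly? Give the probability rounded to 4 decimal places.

0.9689

P(at least one) = 1 − P(none) = 1 − (1 − 0.391)^7
= 1 − 0.031069 = 0.968931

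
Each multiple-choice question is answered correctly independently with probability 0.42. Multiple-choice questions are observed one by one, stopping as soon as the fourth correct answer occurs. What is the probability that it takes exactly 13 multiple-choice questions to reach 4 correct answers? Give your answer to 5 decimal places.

0.05085

Y = trial on which the fourth success occurs; negative binomial, r=4, p=0.42.
P(Y=13) = C(12,3) · p^4 · (1−p)^9
= 220 · 0.031117 · 0.0074277 = 0.0508478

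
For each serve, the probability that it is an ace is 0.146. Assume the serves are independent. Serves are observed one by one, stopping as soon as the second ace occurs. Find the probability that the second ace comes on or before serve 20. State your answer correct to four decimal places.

0.8119

Finishing within 20 serves ⇔ at least 2 successes in the first 20. With X ~ Binomial(20, 0.146), P(Y ≤ 20) = 1 − P(X ≤ 1).
  k=0: C(20,0)·0.146^0·0.854^20 = 0.042575
  k=1: C(20,1)·0.146^1·0.854^19 = 0.145574
1 − 0.188149 = 0.811851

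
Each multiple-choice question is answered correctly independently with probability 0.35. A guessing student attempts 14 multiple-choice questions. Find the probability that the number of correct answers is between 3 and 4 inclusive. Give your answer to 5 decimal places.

0.33880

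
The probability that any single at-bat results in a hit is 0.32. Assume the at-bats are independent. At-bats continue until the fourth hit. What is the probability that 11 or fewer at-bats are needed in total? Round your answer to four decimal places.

0.4890

Finishing within 11 at-bats ⇔ at least 4 successes in the first 11. With X ~ Binomial(11, 0.32), P(Y ≤ 11) = 1 − P(X ≤ 3).
  k=0: C(11,0)·0.32^0·0.68^11 = 0.014375
  k=1: C(11,1)·0.32^1·0.68^10 = 0.074410
  k=2: C(11,2)·0.32^2·0.68^9 = 0.175083
  k=3: C(11,3)·0.32^3·0.68^8 = 0.247175
1 − 0.511043 = 0.488957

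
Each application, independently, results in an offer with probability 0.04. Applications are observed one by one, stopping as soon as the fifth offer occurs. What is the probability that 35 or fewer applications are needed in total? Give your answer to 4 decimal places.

Finishing within 35 applications ⇔ at least 5 successes in the first 35. With X ~ Binomial(35, 0.04), P(Y ≤ 35) = 1 − P(X ≤ 4).
  k=0: C(35,0)·0.04^0·0.96^35 = 0.239603
  k=1: C(35,1)·0.04^1·0.96^34 = 0.349422
  k=2: C(35,2)·0.04^2·0.96^33 = 0.247507
  k=3: C(35,3)·0.04^3·0.96^32 = 0.113441
  k=4: C(35,4)·0.04^4·0.96^31 = 0.037814
1 − 0.987787 = 0.012213

0.0122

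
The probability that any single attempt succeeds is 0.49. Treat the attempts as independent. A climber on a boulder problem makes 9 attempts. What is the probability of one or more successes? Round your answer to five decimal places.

0.99767

P(at least one) = 1 − P(none) = 1 − (1 − 0.49)^9
= 1 − 0.0023342 = 0.9976658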